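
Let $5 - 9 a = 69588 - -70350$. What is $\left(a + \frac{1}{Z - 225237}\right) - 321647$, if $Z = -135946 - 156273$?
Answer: $- \frac{1570352700745}{4657104} \approx -3.372 \cdot 10^{5}$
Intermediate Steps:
$Z = -292219$ ($Z = -135946 - 156273 = -292219$)
$a = - \frac{139933}{9}$ ($a = \frac{5}{9} - \frac{69588 - -70350}{9} = \frac{5}{9} - \frac{69588 + 70350}{9} = \frac{5}{9} - \frac{46646}{3} = - \frac{139933}{9} \approx -15548.0$)
$\left(a + \frac{1}{Z - 225237}\right) - 321647 = \left(- \frac{139933}{9} + \frac{1}{-292219 - 225237}\right) - 321647 = \left(- \frac{139933}{9} + \frac{1}{-517456}\right) - 321647 = \left(- \frac{139933}{9} - \frac{1}{517456}\right) - 321647 = - \frac{72409170457}{4657104} - 321647 = - \frac{1570352700745}{4657104}$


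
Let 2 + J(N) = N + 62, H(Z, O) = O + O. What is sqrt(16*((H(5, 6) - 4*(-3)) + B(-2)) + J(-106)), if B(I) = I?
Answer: 3*sqrt(34) ≈ 17.493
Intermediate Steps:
H(Z, O) = 2*O
J(N) = 60 + N (J(N) = -2 + (N + 62) = -2 + (62 + N) = 60 + N)
sqrt(16*((H(5, 6) - 4*(-3)) + B(-2)) + J(-106)) = sqrt(16*((2*6 - 4*(-3)) - 2) + (60 - 106)) = sqrt(16*((12 + 12) - 2) - 46) = sqrt(16*(24 - 2) - 46) = sqrt(16*22 - 46) = sqrt(352 - 46) = sqrt(306) = 3*sqrt(34)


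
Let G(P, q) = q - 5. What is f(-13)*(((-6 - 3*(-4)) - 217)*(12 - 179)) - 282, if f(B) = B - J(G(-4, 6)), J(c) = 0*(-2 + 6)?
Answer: -458363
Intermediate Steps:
G(P, q) = -5 + q
J(c) = 0 (J(c) = 0*4 = 0)
f(B) = B (f(B) = B - 1*0 = B + 0 = B)
f(-13)*(((-6 - 3*(-4)) - 217)*(12 - 179)) - 282 = -13*((-6 - 3*(-4)) - 217)*(12 - 179) - 282 = -13*((-6 + 12) - 217)*(-167) - 282 = -13*(6 - 217)*(-167) - 282 = -(-2743)*(-167) - 282 = -13*35237 - 282 = -458081 - 282 = -458363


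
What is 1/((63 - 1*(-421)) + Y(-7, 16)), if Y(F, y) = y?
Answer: 1/500 ≈ 0.0020000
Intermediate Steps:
1/((63 - 1*(-421)) + Y(-7, 16)) = 1/((63 - 1*(-421)) + 16) = 1/((63 + 421) + 16) = 1/(484 + 16) = 1/500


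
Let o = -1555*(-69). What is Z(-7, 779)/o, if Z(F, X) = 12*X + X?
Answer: 10127/107295 ≈ 0.094385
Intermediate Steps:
Z(F, X) = 13*X
o = 107295
Z(-7, 779)/o = (13*779)/107295 = 10127*(1/107295) = 10127/107295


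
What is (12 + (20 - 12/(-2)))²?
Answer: 1444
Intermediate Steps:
(12 + (20 - 12/(-2)))² = (12 + (20 - 12*(-1)/2))² = (12 + (20 - 1*(-6)))² = (12 + (20 + 6))² = (12 + 26)² = 38² = 1444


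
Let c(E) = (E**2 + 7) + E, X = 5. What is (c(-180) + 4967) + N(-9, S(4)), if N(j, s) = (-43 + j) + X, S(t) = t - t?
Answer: 37147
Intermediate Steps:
S(t) = 0
N(j, s) = -38 + j (N(j, s) = (-43 + j) + 5 = -38 + j)
c(E) = 7 + E + E**2 (c(E) = (7 + E**2) + E = 7 + E + E**2)
(c(-180) + 4967) + N(-9, S(4)) = ((7 - 180 + (-180)**2) + 4967) + (-38 - 9) = ((7 - 180 + 32400) + 4967) - 47 = (32227 + 4967) - 47 = 37194 - 47 = 37147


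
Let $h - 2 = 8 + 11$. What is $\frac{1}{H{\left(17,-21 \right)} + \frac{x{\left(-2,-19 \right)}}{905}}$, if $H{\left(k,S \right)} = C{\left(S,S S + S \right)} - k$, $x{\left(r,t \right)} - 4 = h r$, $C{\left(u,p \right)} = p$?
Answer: $\frac{905}{364677} \approx 0.0024816$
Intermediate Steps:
$h = 21$ ($h = 2 + \left(8 + 11\right) = 2 + 19 = 21$)
$x{\left(r,t \right)} = 4 + 21 r$
$H{\left(k,S \right)} = S + S^{2} - k$ ($H{\left(k,S \right)} = \left(S S + S\right) - k = \left(S^{2} + S\right) - k = \left(S + S^{2}\right) - k = S + S^{2} - k$)
$\frac{1}{H{\left(17,-21 \right)} + \frac{x{\left(-2,-19 \right)}}{905}} = \frac{1}{\left(\left(-1\right) 17 - 21 \left(1 - 21\right)\right) + \frac{4 + 21 \left(-2\right)}{905}} = \frac{1}{\left(-17 - -420\right) + \left(4 - 42\right) \frac{1}{905}} = \frac{1}{\left(-17 + 420\right) - \frac{38}{905}} = \frac{1}{403 - \frac{38}{905}} = \frac{1}{\frac{364677}{905}} = \frac{905}{364677}$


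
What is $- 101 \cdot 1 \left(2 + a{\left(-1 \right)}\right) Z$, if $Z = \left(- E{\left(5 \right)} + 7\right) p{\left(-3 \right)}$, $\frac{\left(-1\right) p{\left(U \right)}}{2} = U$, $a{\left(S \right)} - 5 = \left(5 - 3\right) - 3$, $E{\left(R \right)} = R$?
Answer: $-7272$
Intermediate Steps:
$a{\left(S \right)} = 4$ ($a{\left(S \right)} = 5 + \left(\left(5 - 3\right) - 3\right) = 5 + \left(2 - 3\right) = 5 - 1 = 4$)
$p{\left(U \right)} = - 2 U$
$Z = 12$ ($Z = \left(\left(-1\right) 5 + 7\right) \left(\left(-2\right) \left(-3\right)\right) = \left(-5 + 7\right) 6 = 2 \cdot 6 = 12$)
$- 101 \cdot 1 \left(2 + a{\left(-1 \right)}\right) Z = - 101 \cdot 1 \left(2 + 4\right) 12 = - 101 \cdot 1 \cdot 6 \cdot 12 = \left(-101\right) 6 \cdot 12 = \left(-606\right) 12 = -7272$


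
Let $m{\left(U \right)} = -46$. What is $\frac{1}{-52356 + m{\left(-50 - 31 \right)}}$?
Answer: $- \frac{1}{52402} \approx -1.9083 \cdot 10^{-5}$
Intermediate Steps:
$\frac{1}{-52356 + m{\left(-50 - 31 \right)}} = \frac{1}{-52356 - 46} = \frac{1}{-52402} = - \frac{1}{52402}$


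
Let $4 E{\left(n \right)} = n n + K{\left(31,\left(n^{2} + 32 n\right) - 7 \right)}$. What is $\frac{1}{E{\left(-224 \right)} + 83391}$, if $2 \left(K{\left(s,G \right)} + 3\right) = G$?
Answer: $\frac{8}{810475} \approx 9.8708 \cdot 10^{-6}$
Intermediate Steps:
$K{\left(s,G \right)} = -3 + \frac{G}{2}$
$E{\left(n \right)} = - \frac{13}{8} + 4 n + \frac{3 n^{2}}{8}$ ($E{\left(n \right)} = \frac{n n + \left(-3 + \frac{\left(n^{2} + 32 n\right) - 7}{2}\right)}{4} = \frac{n^{2} + \left(-3 + \frac{-7 + n^{2} + 32 n}{2}\right)}{4} = \frac{n^{2} - \left(\frac{13}{2} - 16 n - \frac{n^{2}}{2}\right)}{4} = \frac{n^{2} + \left(- \frac{13}{2} + \frac{n^{2}}{2} + 16 n\right)}{4} = \frac{- \frac{13}{2} + 16 n + \frac{3 n^{2}}{2}}{4} = - \frac{13}{8} + 4 n + \frac{3 n^{2}}{8}$)
$\frac{1}{E{\left(-224 \right)} + 83391} = \frac{1}{\left(- \frac{13}{8} + 4 \left(-224\right) + \frac{3 \left(-224\right)^{2}}{8}\right) + 83391} = \frac{1}{\left(- \frac{13}{8} - 896 + \frac{3}{8} \cdot 50176\right) + 83391} = \frac{1}{\left(- \frac{13}{8} - 896 + 18816\right) + 83391} = \frac{1}{\frac{143347}{8} + 83391} = \frac{1}{\frac{810475}{8}} = \frac{8}{810475}$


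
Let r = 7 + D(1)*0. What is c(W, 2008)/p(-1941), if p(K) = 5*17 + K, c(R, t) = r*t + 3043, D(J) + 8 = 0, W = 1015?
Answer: -17099/1856 ≈ -9.2128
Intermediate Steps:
D(J) = -8 (D(J) = -8 + 0 = -8)
r = 7 (r = 7 - 8*0 = 7 + 0 = 7)
c(R, t) = 3043 + 7*t (c(R, t) = 7*t + 3043 = 3043 + 7*t)
p(K) = 85 + K
c(W, 2008)/p(-1941) = (3043 + 7*2008)/(85 - 1941) = (3043 + 14056)/(-1856) = 17099*(-1/1856) = -17099/1856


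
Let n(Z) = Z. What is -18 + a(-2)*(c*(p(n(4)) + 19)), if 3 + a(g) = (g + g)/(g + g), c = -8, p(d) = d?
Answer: 350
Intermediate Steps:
a(g) = -2 (a(g) = -3 + (g + g)/(g + g) = -3 + (2*g)/((2*g)) = -3 + (2*g)*(1/(2*g)) = -3 + 1 = -2)
-18 + a(-2)*(c*(p(n(4)) + 19)) = -18 - (-16)*(4 + 19) = -18 - (-16)*23 = -18 - 2*(-184) = -18 + 368 = 350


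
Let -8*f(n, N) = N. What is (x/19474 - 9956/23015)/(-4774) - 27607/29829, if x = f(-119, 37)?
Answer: -42955871152582067/46417800276163680 ≈ -0.92542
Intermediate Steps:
f(n, N) = -N/8
x = -37/8 (x = -1/8*37 = -37/8 ≈ -4.6250)
(x/19474 - 9956/23015)/(-4774) - 27607/29829 = (-37/8/19474 - 9956/23015)/(-4774) - 27607/29829 = (-37/8*1/19474 - 9956*1/23015)*(-1/4774) - 27607*1/29829 = (-37/155792 - 9956/23015)*(-1/4774) - 27607/29829 = -1551916707/3585552880*(-1/4774) - 27607/29829 = 141083337/1556129949920 - 27607/29829 = -42955871152582067/46417800276163680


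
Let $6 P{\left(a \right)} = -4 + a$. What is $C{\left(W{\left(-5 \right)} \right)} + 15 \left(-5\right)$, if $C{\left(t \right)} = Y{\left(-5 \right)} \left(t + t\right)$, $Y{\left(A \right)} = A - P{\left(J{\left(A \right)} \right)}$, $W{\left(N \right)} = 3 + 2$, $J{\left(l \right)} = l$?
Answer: $-110$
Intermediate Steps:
$P{\left(a \right)} = - \frac{2}{3} + \frac{a}{6}$ ($P{\left(a \right)} = \frac{-4 + a}{6} = - \frac{2}{3} + \frac{a}{6}$)
$W{\left(N \right)} = 5$
$Y{\left(A \right)} = \frac{2}{3} + \frac{5 A}{6}$ ($Y{\left(A \right)} = A - \left(- \frac{2}{3} + \frac{A}{6}\right) = \frac{2}{3} + \frac{5 A}{6}$)
$C{\left(t \right)} = - 7 t$ ($C{\left(t \right)} = \left(\frac{2}{3} + \frac{5}{6} \left(-5\right)\right) \left(t + t\right) = \left(\frac{2}{3} - \frac{25}{6}\right) 2 t = - \frac{7 \cdot 2 t}{2} = - 7 t$)
$C{\left(W{\left(-5 \right)} \right)} + 15 \left(-5\right) = \left(-7\right) 5 + 15 \left(-5\right) = -35 - 75 = -110$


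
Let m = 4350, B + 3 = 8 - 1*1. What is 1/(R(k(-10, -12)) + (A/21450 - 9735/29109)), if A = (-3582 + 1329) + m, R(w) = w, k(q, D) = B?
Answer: 69376450/261086447 ≈ 0.26572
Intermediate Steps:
B = 4 (B = -3 + (8 - 1*1) = -3 + (8 - 1) = -3 + 7 = 4)
k(q, D) = 4
A = 2097 (A = (-3582 + 1329) + 4350 = -2253 + 4350 = 2097)
1/(R(k(-10, -12)) + (A/21450 - 9735/29109)) = 1/(4 + (2097/21450 - 9735/29109)) = 1/(4 + (2097*(1/21450) - 9735*1/29109)) = 1/(4 + (699/7150 - 3245/9703)) = 1/(4 - 16419353/69376450) = 1/(261086447/69376450) = 69376450/261086447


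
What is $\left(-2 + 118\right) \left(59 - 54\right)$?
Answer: $580$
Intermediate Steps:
$\left(-2 + 118\right) \left(59 - 54\right) = 116 \cdot 5 = 580$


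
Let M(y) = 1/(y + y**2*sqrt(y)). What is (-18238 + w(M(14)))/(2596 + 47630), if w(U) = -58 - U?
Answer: -234200997/642926284 - sqrt(14)/137769918 ≈ -0.36427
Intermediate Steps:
M(y) = 1/(y + y**(5/2))
(-18238 + w(M(14)))/(2596 + 47630) = (-18238 + (-58 - 1/(14 + 14**(5/2))))/(2596 + 47630) = (-18238 + (-58 - 1/(14 + 196*sqrt(14))))/50226 = (-18296 - 1/(14 + 196*sqrt(14)))*(1/50226) = -9148/25113 - 1/(50226*(14 + 196*sqrt(14)))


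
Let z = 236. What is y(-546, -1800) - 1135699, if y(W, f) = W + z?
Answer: -1136009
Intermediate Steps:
y(W, f) = 236 + W (y(W, f) = W + 236 = 236 + W)
y(-546, -1800) - 1135699 = (236 - 546) - 1135699 = -310 - 1135699 = -1136009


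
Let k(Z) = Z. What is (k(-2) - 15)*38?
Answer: -646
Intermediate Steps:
(k(-2) - 15)*38 = (-2 - 15)*38 = -17*38 = -646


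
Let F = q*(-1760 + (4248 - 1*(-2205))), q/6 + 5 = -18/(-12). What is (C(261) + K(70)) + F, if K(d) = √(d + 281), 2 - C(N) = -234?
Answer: -98317 + 3*√39 ≈ -98298.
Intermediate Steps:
C(N) = 236 (C(N) = 2 - 1*(-234) = 2 + 234 = 236)
K(d) = √(281 + d)
q = -21 (q = -30 + 6*(-18/(-12)) = -30 + 6*(-18*(-1/12)) = -30 + 6*(3/2) = -30 + 9 = -21)
F = -98553 (F = -21*(-1760 + (4248 - 1*(-2205))) = -21*(-1760 + (4248 + 2205)) = -21*(-1760 + 6453) = -21*4693 = -98553)
(C(261) + K(70)) + F = (236 + √(281 + 70)) - 98553 = (236 + √351) - 98553 = (236 + 3*√39) - 98553 = -98317 + 3*√39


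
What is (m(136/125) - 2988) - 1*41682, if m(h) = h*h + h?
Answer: -697933254/15625 ≈ -44668.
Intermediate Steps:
m(h) = h + h² (m(h) = h² + h = h + h²)
(m(136/125) - 2988) - 1*41682 = ((136/125)*(1 + 136/125) - 2988) - 1*41682 = ((136*(1/125))*(1 + 136*(1/125)) - 2988) - 41682 = (136*(1 + 136/125)/125 - 2988) - 41682 = ((136/125)*(261/125) - 2988) - 41682 = (35496/15625 - 2988) - 41682 = -46652004/15625 - 41682 = -697933254/15625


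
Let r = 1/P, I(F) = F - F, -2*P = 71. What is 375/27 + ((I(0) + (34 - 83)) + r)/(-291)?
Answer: 871318/61983 ≈ 14.057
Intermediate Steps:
P = -71/2 (P = -1/2*71 = -71/2 ≈ -35.500)
I(F) = 0
r = -2/71 (r = 1/(-71/2) = -2/71 ≈ -0.028169)
375/27 + ((I(0) + (34 - 83)) + r)/(-291) = 375/27 + ((0 + (34 - 83)) - 2/71)/(-291) = 375*(1/27) + ((0 - 49) - 2/71)*(-1/291) = 125/9 + (-49 - 2/71)*(-1/291) = 125/9 - 3481/71*(-1/291) = 125/9 + 3481/20661 = 871318/61983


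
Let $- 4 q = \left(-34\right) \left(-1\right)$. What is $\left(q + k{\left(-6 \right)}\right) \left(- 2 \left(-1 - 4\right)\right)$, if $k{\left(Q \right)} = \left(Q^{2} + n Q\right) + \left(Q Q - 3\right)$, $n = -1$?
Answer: $665$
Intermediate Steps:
$k{\left(Q \right)} = -3 - Q + 2 Q^{2}$ ($k{\left(Q \right)} = \left(Q^{2} - Q\right) + \left(Q Q - 3\right) = \left(Q^{2} - Q\right) + \left(Q^{2} - 3\right) = \left(Q^{2} - Q\right) + \left(-3 + Q^{2}\right) = -3 - Q + 2 Q^{2}$)
$q = - \frac{17}{2}$ ($q = - \frac{\left(-34\right) \left(-1\right)}{4} = \left(- \frac{1}{4}\right) 34 = - \frac{17}{2} \approx -8.5$)
$\left(q + k{\left(-6 \right)}\right) \left(- 2 \left(-1 - 4\right)\right) = \left(- \frac{17}{2} - \left(-3 - 72\right)\right) \left(- 2 \left(-1 - 4\right)\right) = \left(- \frac{17}{2} + \left(-3 + 6 + 2 \cdot 36\right)\right) \left(\left(-2\right) \left(-5\right)\right) = \left(- \frac{17}{2} + \left(-3 + 6 + 72\right)\right) 10 = \left(- \frac{17}{2} + 75\right) 10 = \frac{133}{2} \cdot 10 = 665$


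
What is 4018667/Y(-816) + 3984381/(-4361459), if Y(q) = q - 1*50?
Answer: -17530701829099/3777023494 ≈ -4641.4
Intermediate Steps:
Y(q) = -50 + q (Y(q) = q - 50 = -50 + q)
4018667/Y(-816) + 3984381/(-4361459) = 4018667/(-50 - 816) + 3984381/(-4361459) = 4018667/(-866) + 3984381*(-1/4361459) = 4018667*(-1/866) - 3984381/4361459 = -4018667/866 - 3984381/4361459 = -17530701829099/3777023494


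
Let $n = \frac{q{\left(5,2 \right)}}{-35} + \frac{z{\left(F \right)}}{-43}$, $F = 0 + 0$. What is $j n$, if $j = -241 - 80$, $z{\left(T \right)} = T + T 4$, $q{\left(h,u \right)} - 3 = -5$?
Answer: $- \frac{642}{35} \approx -18.343$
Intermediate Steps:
$q{\left(h,u \right)} = -2$ ($q{\left(h,u \right)} = 3 - 5 = -2$)
$F = 0$
$z{\left(T \right)} = 5 T$ ($z{\left(T \right)} = T + 4 T = 5 T$)
$n = \frac{2}{35}$ ($n = - \frac{2}{-35} + \frac{5 \cdot 0}{-43} = \left(-2\right) \left(- \frac{1}{35}\right) + 0 \left(- \frac{1}{43}\right) = \frac{2}{35} + 0 = \frac{2}{35} \approx 0.057143$)
$j = -321$ ($j = -241 - 80 = -321$)
$j n = \left(-321\right) \frac{2}{35} = - \frac{642}{35}$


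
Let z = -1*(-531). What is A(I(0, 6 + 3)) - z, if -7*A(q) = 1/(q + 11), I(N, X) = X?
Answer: -74341/140 ≈ -531.01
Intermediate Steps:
A(q) = -1/(7*(11 + q)) (A(q) = -1/(7*(q + 11)) = -1/(7*(11 + q)))
z = 531
A(I(0, 6 + 3)) - z = -1/(77 + 7*(6 + 3)) - 1*531 = -1/(77 + 7*9) - 531 = -1/(77 + 63) - 531 = -1/140 - 531 = -74341/140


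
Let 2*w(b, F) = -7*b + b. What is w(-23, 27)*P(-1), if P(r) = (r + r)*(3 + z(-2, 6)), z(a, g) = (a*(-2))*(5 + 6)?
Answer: -6486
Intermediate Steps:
z(a, g) = -22*a (z(a, g) = -2*a*11 = -22*a)
w(b, F) = -3*b (w(b, F) = (-7*b + b)/2 = (-6*b)/2 = -3*b)
P(r) = 94*r (P(r) = (r + r)*(3 - 22*(-2)) = (2*r)*(3 + 44) = (2*r)*47 = 94*r)
w(-23, 27)*P(-1) = (-3*(-23))*(94*(-1)) = 69*(-94) = -6486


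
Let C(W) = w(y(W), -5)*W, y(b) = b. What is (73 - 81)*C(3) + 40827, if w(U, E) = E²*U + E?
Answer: 39147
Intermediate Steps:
w(U, E) = E + U*E² (w(U, E) = U*E² + E = E + U*E²)
C(W) = W*(-5 + 25*W) (C(W) = (-5*(1 - 5*W))*W = (-5 + 25*W)*W = W*(-5 + 25*W))
(73 - 81)*C(3) + 40827 = (73 - 81)*(5*3*(-1 + 5*3)) + 40827 = -40*3*(-1 + 15) + 40827 = -40*3*14 + 40827 = -8*210 + 40827 = -1680 + 40827 = 39147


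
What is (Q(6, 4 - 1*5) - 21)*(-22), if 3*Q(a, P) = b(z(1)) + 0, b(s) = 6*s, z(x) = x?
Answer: 418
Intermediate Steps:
Q(a, P) = 2 (Q(a, P) = (6*1 + 0)/3 = (6 + 0)/3 = (⅓)*6 = 2)
(Q(6, 4 - 1*5) - 21)*(-22) = (2 - 21)*(-22) = -19*(-22) = 418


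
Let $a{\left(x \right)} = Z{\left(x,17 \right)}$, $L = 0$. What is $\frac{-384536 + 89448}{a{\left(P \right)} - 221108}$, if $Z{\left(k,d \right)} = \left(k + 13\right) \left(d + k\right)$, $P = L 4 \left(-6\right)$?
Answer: $\frac{295088}{220887} \approx 1.3359$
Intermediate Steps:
$P = 0$ ($P = 0 \cdot 4 \left(-6\right) = 0 \left(-6\right) = 0$)
$Z{\left(k,d \right)} = \left(13 + k\right) \left(d + k\right)$
$a{\left(x \right)} = 221 + x^{2} + 30 x$ ($a{\left(x \right)} = x^{2} + 13 \cdot 17 + 13 x + 17 x = x^{2} + 221 + 13 x + 17 x = 221 + x^{2} + 30 x$)
$\frac{-384536 + 89448}{a{\left(P \right)} - 221108} = \frac{-384536 + 89448}{\left(221 + 0^{2} + 30 \cdot 0\right) - 221108} = - \frac{295088}{\left(221 + 0 + 0\right) - 221108} = - \frac{295088}{221 - 221108} = - \frac{295088}{-220887} = \left(-295088\right) \left(- \frac{1}{220887}\right) = \frac{295088}{220887}$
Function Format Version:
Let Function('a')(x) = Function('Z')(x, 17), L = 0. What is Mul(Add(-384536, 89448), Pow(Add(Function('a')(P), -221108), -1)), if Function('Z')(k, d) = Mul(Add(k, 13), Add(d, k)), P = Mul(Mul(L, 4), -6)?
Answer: Rational(295088, 220887) ≈ 1.3359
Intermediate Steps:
P = 0 (P = Mul(Mul(0, 4), -6) = Mul(0, -6) = 0)
Function('Z')(k, d) = Mul(Add(13, k), Add(d, k))
Function('a')(x) = Add(221, Pow(x, 2), Mul(30, x)) (Function('a')(x) = Add(Pow(x, 2), Mul(13, 17), Mul(13, x), Mul(17, x)) = Add(Pow(x, 2), 221, Mul(13, x), Mul(17, x)) = Add(221, Pow(x, 2), Mul(30, x)))
Mul(Add(-384536, 89448), Pow(Add(Function('a')(P), -221108), -1)) = Mul(Add(-384536, 89448), Pow(Add(Add(221, Pow(0, 2), Mul(30, 0)), -221108), -1)) = Mul(-295088, Pow(Add(Add(221, 0, 0), -221108), -1)) = Mul(-295088, Pow(Add(221, -221108), -1)) = Mul(-295088, Pow(-220887, -1)) = Mul(-295088, Rational(-1, 220887)) = Rational(295088, 220887)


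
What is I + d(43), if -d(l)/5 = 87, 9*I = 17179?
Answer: 13264/9 ≈ 1473.8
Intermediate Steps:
I = 17179/9 (I = (⅑)*17179 = 17179/9 ≈ 1908.8)
d(l) = -435 (d(l) = -5*87 = -435)
I + d(43) = 17179/9 - 435 = 13264/9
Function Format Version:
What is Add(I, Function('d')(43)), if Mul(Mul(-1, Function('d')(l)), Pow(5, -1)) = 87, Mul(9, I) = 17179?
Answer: Rational(13264, 9) ≈ 1473.8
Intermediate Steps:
I = Rational(17179, 9) (I = Mul(Rational(1, 9), 17179) = Rational(17179, 9) ≈ 1908.8)
Function('d')(l) = -435 (Function('d')(l) = Mul(-5, 87) = -435)
Add(I, Function('d')(43)) = Add(Rational(17179, 9), -435) = Rational(13264, 9)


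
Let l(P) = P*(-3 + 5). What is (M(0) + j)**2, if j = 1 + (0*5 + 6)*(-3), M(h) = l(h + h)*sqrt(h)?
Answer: 289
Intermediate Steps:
l(P) = 2*P (l(P) = P*2 = 2*P)
M(h) = 4*h**(3/2) (M(h) = (2*(h + h))*sqrt(h) = (2*(2*h))*sqrt(h) = (4*h)*sqrt(h) = 4*h**(3/2))
j = -17 (j = 1 + (0 + 6)*(-3) = 1 + 6*(-3) = 1 - 18 = -17)
(M(0) + j)**2 = (4*0**(3/2) - 17)**2 = (4*0 - 17)**2 = (0 - 17)**2 = (-17)**2 = 289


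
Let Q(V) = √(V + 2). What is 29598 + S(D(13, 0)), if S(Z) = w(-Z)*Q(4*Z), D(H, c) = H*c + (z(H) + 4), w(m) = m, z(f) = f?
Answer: 29598 - 17*√70 ≈ 29456.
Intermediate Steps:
Q(V) = √(2 + V)
D(H, c) = 4 + H + H*c (D(H, c) = H*c + (H + 4) = H*c + (4 + H) = 4 + H + H*c)
S(Z) = -Z*√(2 + 4*Z) (S(Z) = (-Z)*√(2 + 4*Z) = -Z*√(2 + 4*Z))
29598 + S(D(13, 0)) = 29598 - (4 + 13 + 13*0)*√(2 + 4*(4 + 13 + 13*0)) = 29598 - (4 + 13 + 0)*√(2 + 4*(4 + 13 + 0)) = 29598 - 1*17*√(2 + 4*17) = 29598 - 1*17*√(2 + 68) = 29598 - 1*17*√70 = 29598 - 17*√70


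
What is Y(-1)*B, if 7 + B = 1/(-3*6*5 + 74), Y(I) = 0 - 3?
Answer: 339/16 ≈ 21.188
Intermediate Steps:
Y(I) = -3
B = -113/16 (B = -7 + 1/(-3*6*5 + 74) = -7 + 1/(-18*5 + 74) = -7 + 1/(-90 + 74) = -7 + 1/(-16) = -7 - 1/16 = -113/16 ≈ -7.0625)
Y(-1)*B = -3*(-113/16) = 339/16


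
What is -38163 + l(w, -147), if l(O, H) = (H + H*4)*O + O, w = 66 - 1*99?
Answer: -13941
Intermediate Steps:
w = -33 (w = 66 - 99 = -33)
l(O, H) = O + 5*H*O (l(O, H) = (H + 4*H)*O + O = (5*H)*O + O = 5*H*O + O = O + 5*H*O)
-38163 + l(w, -147) = -38163 - 33*(1 + 5*(-147)) = -38163 - 33*(1 - 735) = -38163 - 33*(-734) = -38163 + 24222 = -13941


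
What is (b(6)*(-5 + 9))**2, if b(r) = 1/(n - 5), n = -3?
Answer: 1/4 ≈ 0.25000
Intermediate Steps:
b(r) = -1/8 (b(r) = 1/(-3 - 5) = 1/(-8) = -1/8)
(b(6)*(-5 + 9))**2 = (-(-5 + 9)/8)**2 = (-1/8*4)**2 = (-1/2)**2 = 1/4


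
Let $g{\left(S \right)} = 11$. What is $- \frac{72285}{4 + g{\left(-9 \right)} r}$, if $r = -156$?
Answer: $\frac{72285}{1712} \approx 42.223$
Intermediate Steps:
$- \frac{72285}{4 + g{\left(-9 \right)} r} = - \frac{72285}{4 + 11 \left(-156\right)} = - \frac{72285}{4 - 1716} = - \frac{72285}{-1712} = \left(-72285\right) \left(- \frac{1}{1712}\right) = \frac{72285}{1712}$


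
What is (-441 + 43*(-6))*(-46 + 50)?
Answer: -2796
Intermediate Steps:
(-441 + 43*(-6))*(-46 + 50) = (-441 - 258)*4 = -699*4 = -2796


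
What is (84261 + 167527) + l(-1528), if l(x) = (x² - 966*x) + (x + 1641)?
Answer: 4062733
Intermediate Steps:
l(x) = 1641 + x² - 965*x (l(x) = (x² - 966*x) + (1641 + x) = 1641 + x² - 965*x)
(84261 + 167527) + l(-1528) = (84261 + 167527) + (1641 + (-1528)² - 965*(-1528)) = 251788 + (1641 + 2334784 + 1474520) = 251788 + 3810945 = 4062733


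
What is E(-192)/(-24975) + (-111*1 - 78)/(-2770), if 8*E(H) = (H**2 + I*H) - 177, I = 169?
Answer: 96371/2049800 ≈ 0.047015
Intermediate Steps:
E(H) = -177/8 + H**2/8 + 169*H/8 (E(H) = ((H**2 + 169*H) - 177)/8 = (-177 + H**2 + 169*H)/8 = -177/8 + H**2/8 + 169*H/8)
E(-192)/(-24975) + (-111*1 - 78)/(-2770) = (-177/8 + (1/8)*(-192)**2 + (169/8)*(-192))/(-24975) + (-111*1 - 78)/(-2770) = (-177/8 + (1/8)*36864 - 4056)*(-1/24975) + (-111 - 78)*(-1/2770) = (-177/8 + 4608 - 4056)*(-1/24975) - 189*(-1/2770) = (4239/8)*(-1/24975) + 189/2770 = -157/7400 + 189/2770 = 96371/2049800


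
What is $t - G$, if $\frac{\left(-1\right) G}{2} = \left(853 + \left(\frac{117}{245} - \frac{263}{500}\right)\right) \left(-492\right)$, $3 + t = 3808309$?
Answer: $\frac{18185135252}{6125} \approx 2.969 \cdot 10^{6}$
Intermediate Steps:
$t = 3808306$ ($t = -3 + 3808309 = 3808306$)
$G = \frac{5140738998}{6125}$ ($G = - 2 \left(853 + \left(\frac{117}{245} - \frac{263}{500}\right)\right) \left(-492\right) = - 2 \left(853 - \frac{1187}{24500}\right) \left(-492\right) = - 2 \cdot \frac{20897313}{24500} \left(-492\right) = \left(-2\right) \left(- \frac{2570369499}{6125}\right) = \frac{5140738998}{6125} \approx 8.393 \cdot 10^{5}$)
$t - G = 3808306 - \frac{5140738998}{6125} = \frac{18185135252}{6125}$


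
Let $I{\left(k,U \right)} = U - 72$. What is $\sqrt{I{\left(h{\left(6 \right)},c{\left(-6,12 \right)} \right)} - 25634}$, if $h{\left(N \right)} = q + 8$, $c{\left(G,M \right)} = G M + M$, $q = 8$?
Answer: $i \sqrt{25766} \approx 160.52 i$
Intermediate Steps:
$c{\left(G,M \right)} = M + G M$
$h{\left(N \right)} = 16$ ($h{\left(N \right)} = 8 + 8 = 16$)
$I{\left(k,U \right)} = -72 + U$
$\sqrt{I{\left(h{\left(6 \right)},c{\left(-6,12 \right)} \right)} - 25634} = \sqrt{\left(-72 + 12 \left(1 - 6\right)\right) - 25634} = \sqrt{\left(-72 + 12 \left(-5\right)\right) - 25634} = \sqrt{\left(-72 - 60\right) - 25634} = \sqrt{-132 - 25634} = \sqrt{-25766} = i \sqrt{25766}$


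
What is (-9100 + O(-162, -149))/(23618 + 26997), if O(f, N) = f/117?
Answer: -118318/657995 ≈ -0.17982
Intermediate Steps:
O(f, N) = f/117 (O(f, N) = f*(1/117) = f/117)
(-9100 + O(-162, -149))/(23618 + 26997) = (-9100 + (1/117)*(-162))/(23618 + 26997) = (-9100 - 18/13)/50615 = -118318/13*1/50615 = -118318/657995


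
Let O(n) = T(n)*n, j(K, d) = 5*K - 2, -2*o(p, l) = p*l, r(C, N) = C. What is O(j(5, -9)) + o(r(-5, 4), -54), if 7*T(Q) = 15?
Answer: -600/7 ≈ -85.714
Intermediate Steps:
T(Q) = 15/7 (T(Q) = (⅐)*15 = 15/7)
o(p, l) = -l*p/2 (o(p, l) = -p*l/2 = -l*p/2)
j(K, d) = -2 + 5*K
O(n) = 15*n/7
O(j(5, -9)) + o(r(-5, 4), -54) = 15*(-2 + 5*5)/7 - ½*(-54)*(-5) = 15*(-2 + 25)/7 - 135 = (15/7)*23 - 135 = 345/7 - 135 = -600/7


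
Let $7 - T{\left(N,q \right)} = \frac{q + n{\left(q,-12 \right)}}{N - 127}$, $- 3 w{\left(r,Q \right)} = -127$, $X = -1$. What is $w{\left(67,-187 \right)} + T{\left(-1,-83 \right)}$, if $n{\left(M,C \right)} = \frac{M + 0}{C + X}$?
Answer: $\frac{60821}{1248} \approx 48.735$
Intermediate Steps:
$w{\left(r,Q \right)} = \frac{127}{3}$ ($w{\left(r,Q \right)} = \left(- \frac{1}{3}\right) \left(-127\right) = \frac{127}{3}$)
$n{\left(M,C \right)} = \frac{M}{-1 + C}$ ($n{\left(M,C \right)} = \frac{M + 0}{C - 1} = \frac{M}{-1 + C}$)
$T{\left(N,q \right)} = 7 - \frac{12 q}{13 \left(-127 + N\right)}$ ($T{\left(N,q \right)} = 7 - \frac{q + \frac{q}{-1 - 12}}{N - 127} = 7 - \frac{q + \frac{q}{-13}}{-127 + N} = 7 - \frac{q + q \left(- \frac{1}{13}\right)}{-127 + N} = 7 - \frac{q - \frac{q}{13}}{-127 + N} = 7 - \frac{\frac{12}{13} q}{-127 + N} = 7 - \frac{12 q}{13 \left(-127 + N\right)}$)
$w{\left(67,-187 \right)} + T{\left(-1,-83 \right)} = \frac{127}{3} + \frac{-11557 - -996 + 91 \left(-1\right)}{13 \left(-127 - 1\right)} = \frac{127}{3} + \frac{-11557 + 996 - 91}{13 \left(-128\right)} = \frac{127}{3} + \frac{1}{13} \left(- \frac{1}{128}\right) \left(-10652\right) = \frac{127}{3} + \frac{2663}{416} = \frac{60821}{1248}$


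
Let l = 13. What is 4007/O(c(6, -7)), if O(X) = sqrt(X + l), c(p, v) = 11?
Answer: 4007*sqrt(6)/12 ≈ 817.93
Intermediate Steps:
O(X) = sqrt(13 + X) (O(X) = sqrt(X + 13) = sqrt(13 + X))
4007/O(c(6, -7)) = 4007/(sqrt(13 + 11)) = 4007/(sqrt(24)) = 4007/((2*sqrt(6))) = 4007*(sqrt(6)/12) = 4007*sqrt(6)/12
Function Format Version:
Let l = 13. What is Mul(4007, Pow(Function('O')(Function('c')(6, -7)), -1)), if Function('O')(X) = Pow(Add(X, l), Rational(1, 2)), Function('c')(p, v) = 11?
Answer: Mul(Rational(4007, 12), Pow(6, Rational(1, 2))) ≈ 817.93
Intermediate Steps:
Function('O')(X) = Pow(Add(13, X), Rational(1, 2)) (Function('O')(X) = Pow(Add(X, 13), Rational(1, 2)) = Pow(Add(13, X), Rational(1, 2)))
Mul(4007, Pow(Function('O')(Function('c')(6, -7)), -1)) = Mul(4007, Pow(Pow(Add(13, 11), Rational(1, 2)), -1)) = Mul(4007, Pow(Pow(24, Rational(1, 2)), -1)) = Mul(4007, Pow(Mul(2, Pow(6, Rational(1, 2))), -1)) = Mul(4007, Mul(Rational(1, 12), Pow(6, Rational(1, 2)))) = Mul(Rational(4007, 12), Pow(6, Rational(1, 2)))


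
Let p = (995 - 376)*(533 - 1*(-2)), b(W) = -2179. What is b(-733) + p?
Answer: 328986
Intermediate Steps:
p = 331165 (p = 619*(533 + 2) = 619*535 = 331165)
b(-733) + p = -2179 + 331165 = 328986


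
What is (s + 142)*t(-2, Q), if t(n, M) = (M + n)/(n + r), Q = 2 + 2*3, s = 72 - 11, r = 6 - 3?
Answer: 1218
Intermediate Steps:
r = 3
s = 61
Q = 8 (Q = 2 + 6 = 8)
t(n, M) = (M + n)/(3 + n) (t(n, M) = (M + n)/(n + 3) = (M + n)/(3 + n))
(s + 142)*t(-2, Q) = (61 + 142)*((8 - 2)/(3 - 2)) = 203*(6/1) = 203*(1*6) = 203*6 = 1218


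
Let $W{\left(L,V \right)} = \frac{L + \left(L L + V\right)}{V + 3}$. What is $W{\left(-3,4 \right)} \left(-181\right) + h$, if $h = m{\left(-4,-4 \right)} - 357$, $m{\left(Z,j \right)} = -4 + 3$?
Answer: $- \frac{4316}{7} \approx -616.57$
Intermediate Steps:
$m{\left(Z,j \right)} = -1$
$W{\left(L,V \right)} = \frac{L + V + L^{2}}{3 + V}$ ($W{\left(L,V \right)} = \frac{L + \left(L^{2} + V\right)}{3 + V} = \frac{L + \left(V + L^{2}\right)}{3 + V} = \frac{L + V + L^{2}}{3 + V}$)
$h = -358$ ($h = -1 - 357 = -358$)
$W{\left(-3,4 \right)} \left(-181\right) + h = \frac{-3 + 4 + \left(-3\right)^{2}}{3 + 4} \left(-181\right) - 358 = \frac{-3 + 4 + 9}{7} \left(-181\right) - 358 = \frac{1}{7} \cdot 10 \left(-181\right) - 358 = \frac{10}{7} \left(-181\right) - 358 = - \frac{1810}{7} - 358 = - \frac{4316}{7}$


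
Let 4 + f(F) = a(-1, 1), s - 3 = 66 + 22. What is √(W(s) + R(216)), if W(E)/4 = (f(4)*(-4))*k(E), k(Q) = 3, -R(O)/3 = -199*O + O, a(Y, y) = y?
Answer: 24*√223 ≈ 358.40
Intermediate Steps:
R(O) = 594*O (R(O) = -3*(-199*O + O) = -(-594)*O = 594*O)
s = 91 (s = 3 + (66 + 22) = 3 + 88 = 91)
f(F) = -3 (f(F) = -4 + 1 = -3)
W(E) = 144 (W(E) = 4*(-3*(-4)*3) = 4*(12*3) = 4*36 = 144)
√(W(s) + R(216)) = √(144 + 594*216) = √(144 + 128304) = √128448 = 24*√223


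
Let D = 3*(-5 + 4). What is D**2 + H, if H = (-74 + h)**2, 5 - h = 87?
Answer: 24345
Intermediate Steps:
h = -82 (h = 5 - 1*87 = 5 - 87 = -82)
D = -3 (D = 3*(-1) = -3)
H = 24336 (H = (-74 - 82)**2 = (-156)**2 = 24336)
D**2 + H = (-3)**2 + 24336 = 9 + 24336 = 24345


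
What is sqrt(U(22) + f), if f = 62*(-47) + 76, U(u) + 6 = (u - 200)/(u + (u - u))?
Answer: I*sqrt(345103)/11 ≈ 53.405*I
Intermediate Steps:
U(u) = -6 + (-200 + u)/u (U(u) = -6 + (u - 200)/(u + (u - u)) = -6 + (-200 + u)/(u + 0) = -6 + (-200 + u)/u)
f = -2838 (f = -2914 + 76 = -2838)
sqrt(U(22) + f) = sqrt((-5 - 200/22) - 2838) = sqrt((-5 - 200*1/22) - 2838) = sqrt((-5 - 100/11) - 2838) = sqrt(-155/11 - 2838) = sqrt(-31373/11) = I*sqrt(345103)/11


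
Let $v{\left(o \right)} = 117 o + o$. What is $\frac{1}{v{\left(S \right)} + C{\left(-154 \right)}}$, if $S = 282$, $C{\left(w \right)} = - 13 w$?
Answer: $\frac{1}{35278} \approx 2.8346 \cdot 10^{-5}$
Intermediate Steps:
$v{\left(o \right)} = 118 o$
$\frac{1}{v{\left(S \right)} + C{\left(-154 \right)}} = \frac{1}{118 \cdot 282 - -2002} = \frac{1}{33276 + 2002} = \frac{1}{35278}$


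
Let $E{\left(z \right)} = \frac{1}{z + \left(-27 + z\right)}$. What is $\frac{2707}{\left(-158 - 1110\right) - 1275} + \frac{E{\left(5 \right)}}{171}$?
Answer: $- \frac{7871792}{7392501} \approx -1.0648$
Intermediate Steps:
$E{\left(z \right)} = \frac{1}{-27 + 2 z}$
$\frac{2707}{\left(-158 - 1110\right) - 1275} + \frac{E{\left(5 \right)}}{171} = \frac{2707}{\left(-158 - 1110\right) - 1275} + \frac{1}{\left(-27 + 2 \cdot 5\right) 171} = \frac{2707}{-1268 - 1275} + \frac{1}{-27 + 10} \cdot \frac{1}{171} = \frac{2707}{-2543} + \frac{1}{-17} \cdot \frac{1}{171} = 2707 \left(- \frac{1}{2543}\right) - \frac{1}{2907} = - \frac{2707}{2543} - \frac{1}{2907} = - \frac{7871792}{7392501}$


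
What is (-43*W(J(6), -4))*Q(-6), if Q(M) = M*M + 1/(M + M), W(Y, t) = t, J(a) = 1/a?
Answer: 18533/3 ≈ 6177.7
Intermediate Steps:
Q(M) = M² + 1/(2*M)
(-43*W(J(6), -4))*Q(-6) = (-43*(-4))*((½ + (-6)³)/(-6)) = 172*(-(½ - 216)/6) = 172*(-⅙*(-431/2)) = 172*(431/12) = 18533/3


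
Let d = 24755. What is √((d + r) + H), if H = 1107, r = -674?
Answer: 2*√6297 ≈ 158.71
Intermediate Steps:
√((d + r) + H) = √((24755 - 674) + 1107) = √(24081 + 1107) = √25188 = 2*√6297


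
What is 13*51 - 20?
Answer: 643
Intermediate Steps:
13*51 - 20 = 663 - 20 = 643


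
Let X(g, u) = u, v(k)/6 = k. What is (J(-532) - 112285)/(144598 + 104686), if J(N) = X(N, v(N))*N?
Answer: 1585859/249284 ≈ 6.3617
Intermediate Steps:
v(k) = 6*k
J(N) = 6*N² (J(N) = (6*N)*N = 6*N²)
(J(-532) - 112285)/(144598 + 104686) = (6*(-532)² - 112285)/(144598 + 104686) = (6*283024 - 112285)/249284 = (1698144 - 112285)*(1/249284) = 1585859*(1/249284) = 1585859/249284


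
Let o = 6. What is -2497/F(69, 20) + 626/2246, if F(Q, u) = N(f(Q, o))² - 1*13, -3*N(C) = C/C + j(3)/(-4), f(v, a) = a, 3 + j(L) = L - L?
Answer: 404365463/2047229 ≈ 197.52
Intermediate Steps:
j(L) = -3 (j(L) = -3 + (L - L) = -3 + 0 = -3)
N(C) = -7/12 (N(C) = -(C/C - 3/(-4))/3 = -(1 - 3*(-¼))/3 = -(1 + ¾)/3 = -⅓*7/4 = -7/12)
F(Q, u) = -1823/144 (F(Q, u) = (-7/12)² - 1*13 = 49/144 - 13 = -1823/144)
-2497/F(69, 20) + 626/2246 = -2497/(-1823/144) + 626/2246 = -2497*(-144/1823) + 626*(1/2246) = 359568/1823 + 313/1123 = 404365463/2047229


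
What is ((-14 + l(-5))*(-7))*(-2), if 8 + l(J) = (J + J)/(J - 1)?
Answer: -854/3 ≈ -284.67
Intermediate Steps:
l(J) = -8 + 2*J/(-1 + J) (l(J) = -8 + (J + J)/(J - 1) = -8 + (2*J)/(-1 + J) = -8 + 2*J/(-1 + J))
((-14 + l(-5))*(-7))*(-2) = ((-14 + 2*(4 - 3*(-5))/(-1 - 5))*(-7))*(-2) = ((-14 + 2*(4 + 15)/(-6))*(-7))*(-2) = ((-14 + 2*(-⅙)*19)*(-7))*(-2) = ((-14 - 19/3)*(-7))*(-2) = -61/3*(-7)*(-2) = (427/3)*(-2) = -854/3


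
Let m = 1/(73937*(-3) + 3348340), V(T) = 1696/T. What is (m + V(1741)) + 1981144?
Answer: 10783940661130341/5443286989 ≈ 1.9811e+6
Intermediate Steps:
m = 1/3126529 (m = 1/(-221811 + 3348340) = 1/3126529 ≈ 3.1984e-7)
(m + V(1741)) + 1981144 = (1/3126529 + 1696/1741) + 1981144 = 5302594925/5443286989 + 1981144 = 10783940661130341/5443286989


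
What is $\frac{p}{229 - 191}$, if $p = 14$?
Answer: $\frac{7}{19} \approx 0.36842$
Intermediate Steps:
$\frac{p}{229 - 191} = \frac{14}{229 - 191} = \frac{14}{38} = 14 \cdot \frac{1}{38} = \frac{7}{19}$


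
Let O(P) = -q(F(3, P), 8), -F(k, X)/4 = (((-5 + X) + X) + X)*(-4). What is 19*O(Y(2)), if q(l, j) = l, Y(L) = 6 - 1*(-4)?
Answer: -7600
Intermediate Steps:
Y(L) = 10 (Y(L) = 6 + 4 = 10)
F(k, X) = -80 + 48*X (F(k, X) = -4*(((-5 + X) + X) + X)*(-4) = -4*((-5 + 2*X) + X)*(-4) = -4*(-5 + 3*X)*(-4) = -4*(20 - 12*X) = -80 + 48*X)
O(P) = 80 - 48*P (O(P) = -(-80 + 48*P) = 80 - 48*P)
19*O(Y(2)) = 19*(80 - 48*10) = 19*(80 - 480) = 19*(-400) = -7600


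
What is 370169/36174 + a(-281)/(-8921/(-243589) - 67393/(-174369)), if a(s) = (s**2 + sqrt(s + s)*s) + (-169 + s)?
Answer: 30159070433882038442/162527424594681 - 11935298065821*I*sqrt(562)/17971739326 ≈ 1.8556e+5 - 15744.0*I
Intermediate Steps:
a(s) = -169 + s + s**2 + sqrt(2)*s**(3/2) (a(s) = (s**2 + sqrt(2*s)*s) + (-169 + s) = (s**2 + (sqrt(2)*sqrt(s))*s) + (-169 + s) = (s**2 + sqrt(2)*s**(3/2)) + (-169 + s) = -169 + s + s**2 + sqrt(2)*s**(3/2))
370169/36174 + a(-281)/(-8921/(-243589) - 67393/(-174369)) = 370169/36174 + (-169 - 281 + (-281)**2 + sqrt(2)*(-281)**(3/2))/(-8921/(-243589) - 67393/(-174369)) = 370169*(1/36174) + (-169 - 281 + 78961 + sqrt(2)*(-281*I*sqrt(281)))/(-8921*(-1/243589) - 67393*(-1/174369)) = 370169/36174 + (-169 - 281 + 78961 - 281*I*sqrt(562))/(8921/243589 + 67393/174369) = 370169/36174 + (78511 - 281*I*sqrt(562))/(17971739326/42474370341) = 370169/36174 + (78511 - 281*I*sqrt(562))*(42474370341/17971739326) = 370169/36174 + (3334705289842251/17971739326 - 11935298065821*I*sqrt(562)/17971739326) = 30159070433882038442/162527424594681 - 11935298065821*I*sqrt(562)/17971739326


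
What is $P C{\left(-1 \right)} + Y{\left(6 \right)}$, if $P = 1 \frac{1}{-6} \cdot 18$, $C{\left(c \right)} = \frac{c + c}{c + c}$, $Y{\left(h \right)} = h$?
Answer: $3$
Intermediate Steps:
$C{\left(c \right)} = 1$ ($C{\left(c \right)} = \frac{2 c}{2 c} = 2 c \frac{1}{2 c} = 1$)
$P = -3$ ($P = 1 \left(- \frac{1}{6}\right) 18 = \left(- \frac{1}{6}\right) 18 = -3$)
$P C{\left(-1 \right)} + Y{\left(6 \right)} = \left(-3\right) 1 + 6 = -3 + 6 = 3$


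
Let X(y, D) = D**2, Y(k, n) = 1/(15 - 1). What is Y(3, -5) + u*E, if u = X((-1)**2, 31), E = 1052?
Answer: 14153609/14 ≈ 1.0110e+6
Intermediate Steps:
Y(k, n) = 1/14
u = 961 (u = 31**2 = 961)
Y(3, -5) + u*E = 1/14 + 961*1052 = 1/14 + 1010972 = 14153609/14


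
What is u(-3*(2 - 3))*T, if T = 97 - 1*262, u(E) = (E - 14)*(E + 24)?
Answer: 49005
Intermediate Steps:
u(E) = (-14 + E)*(24 + E)
T = -165 (T = 97 - 262 = -165)
u(-3*(2 - 3))*T = (-336 + (-3*(2 - 3))² + 10*(-3*(2 - 3)))*(-165) = (-336 + (-3*(-1))² + 10*(-3*(-1)))*(-165) = (-336 + 3² + 10*3)*(-165) = (-336 + 9 + 30)*(-165) = -297*(-165) = 49005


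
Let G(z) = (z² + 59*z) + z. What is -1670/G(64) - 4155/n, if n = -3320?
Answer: 342871/329344 ≈ 1.0411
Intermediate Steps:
G(z) = z² + 60*z
-1670/G(64) - 4155/n = -1670*1/(64*(60 + 64)) - 4155/(-3320) = -1670/(64*124) - 4155*(-1/3320) = -1670/7936 + 831/664 = -1670*1/7936 + 831/664 = -835/3968 + 831/664 = 342871/329344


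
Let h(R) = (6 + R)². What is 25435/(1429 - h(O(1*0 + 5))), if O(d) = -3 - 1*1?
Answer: 5087/285 ≈ 17.849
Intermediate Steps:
O(d) = -4 (O(d) = -3 - 1 = -4)
25435/(1429 - h(O(1*0 + 5))) = 25435/(1429 - (6 - 4)²) = 25435/(1429 - 1*2²) = 25435/(1429 - 1*4) = 25435/(1429 - 4) = 25435/1425 = 25435*(1/1425) = 5087/285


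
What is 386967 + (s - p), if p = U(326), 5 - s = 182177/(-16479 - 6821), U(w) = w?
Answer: 9009033977/23300 ≈ 3.8665e+5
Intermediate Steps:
s = 298677/23300 (s = 5 - 182177/(-16479 - 6821) = 5 - 182177/(-23300) = 5 - 182177*(-1)/23300 = 5 - 1*(-182177/23300) = 5 + 182177/23300 = 298677/23300 ≈ 12.819)
p = 326
386967 + (s - p) = 386967 + (298677/23300 - 1*326) = 386967 + (298677/23300 - 326) = 386967 - 7297123/23300 = 9009033977/23300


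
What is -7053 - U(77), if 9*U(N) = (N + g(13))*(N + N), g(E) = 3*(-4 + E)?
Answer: -79493/9 ≈ -8832.6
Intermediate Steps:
g(E) = -12 + 3*E
U(N) = 2*N*(27 + N)/9 (U(N) = ((N + (-12 + 3*13))*(N + N))/9 = ((N + (-12 + 39))*(2*N))/9 = ((N + 27)*(2*N))/9 = ((27 + N)*(2*N))/9 = (2*N*(27 + N))/9 = 2*N*(27 + N)/9)
-7053 - U(77) = -7053 - 2*77*(27 + 77)/9 = -7053 - 2*77*104/9 = -7053 - 1*16016/9 = -7053 - 16016/9 = -79493/9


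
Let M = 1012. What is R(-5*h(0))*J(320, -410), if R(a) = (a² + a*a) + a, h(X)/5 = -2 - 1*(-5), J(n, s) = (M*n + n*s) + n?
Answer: 2156328000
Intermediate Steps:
J(n, s) = 1013*n + n*s (J(n, s) = (1012*n + n*s) + n = 1013*n + n*s)
h(X) = 15 (h(X) = 5*(-2 - 1*(-5)) = 5*(-2 + 5) = 5*3 = 15)
R(a) = a + 2*a² (R(a) = (a² + a²) + a = 2*a² + a = a + 2*a²)
R(-5*h(0))*J(320, -410) = ((-5*15)*(1 + 2*(-5*15)))*(320*(1013 - 410)) = (-75*(1 + 2*(-75)))*(320*603) = -75*(1 - 150)*192960 = -75*(-149)*192960 = 11175*192960 = 2156328000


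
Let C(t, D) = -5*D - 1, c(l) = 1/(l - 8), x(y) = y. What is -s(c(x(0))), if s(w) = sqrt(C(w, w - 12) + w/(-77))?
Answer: -sqrt(1414105)/154 ≈ -7.7218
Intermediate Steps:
c(l) = 1/(-8 + l)
C(t, D) = -1 - 5*D
s(w) = sqrt(59 - 386*w/77) (s(w) = sqrt((-1 - 5*(w - 12)) + w/(-77)) = sqrt((-1 - 5*(-12 + w)) + w*(-1/77)) = sqrt((-1 + (60 - 5*w)) - w/77) = sqrt((59 - 5*w) - w/77) = sqrt(59 - 386*w/77))
-s(c(x(0))) = -sqrt(349811 - 29722/(-8 + 0))/77 = -sqrt(349811 - 29722/(-8))/77 = -sqrt(349811 - 29722*(-1/8))/77 = -sqrt(349811 + 14861/4)/77 = -sqrt(1414105/4)/77 = -sqrt(1414105)/2/77 = -sqrt(1414105)/154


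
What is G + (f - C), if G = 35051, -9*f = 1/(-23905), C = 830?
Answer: 7362477046/215145 ≈ 34221.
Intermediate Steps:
f = 1/215145 (f = -1/9/(-23905) = -1/9*(-1/23905) = 1/215145 ≈ 4.6480e-6)
G + (f - C) = 35051 + (1/215145 - 1*830) = 35051 + (1/215145 - 830) = 35051 - 178570349/215145 = 7362477046/215145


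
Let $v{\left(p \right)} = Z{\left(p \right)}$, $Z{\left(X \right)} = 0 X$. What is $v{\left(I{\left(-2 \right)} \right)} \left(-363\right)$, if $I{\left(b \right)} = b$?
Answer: $0$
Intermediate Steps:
$Z{\left(X \right)} = 0$
$v{\left(p \right)} = 0$
$v{\left(I{\left(-2 \right)} \right)} \left(-363\right) = 0 \left(-363\right) = 0$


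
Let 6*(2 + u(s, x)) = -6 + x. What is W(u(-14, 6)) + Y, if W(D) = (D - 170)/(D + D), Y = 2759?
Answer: 2802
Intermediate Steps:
u(s, x) = -3 + x/6 (u(s, x) = -2 + (-6 + x)/6 = -2 + (-1 + x/6) = -3 + x/6)
W(D) = (-170 + D)/(2*D) (W(D) = (-170 + D)/((2*D)) = (-170 + D)*(1/(2*D)) = (-170 + D)/(2*D))
W(u(-14, 6)) + Y = (-170 + (-3 + (⅙)*6))/(2*(-3 + (⅙)*6)) + 2759 = (-170 + (-3 + 1))/(2*(-3 + 1)) + 2759 = (½)*(-170 - 2)/(-2) + 2759 = (½)*(-½)*(-172) + 2759 = 43 + 2759 = 2802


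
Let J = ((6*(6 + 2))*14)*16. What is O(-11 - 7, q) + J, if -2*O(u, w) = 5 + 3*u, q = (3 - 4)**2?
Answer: 21553/2 ≈ 10777.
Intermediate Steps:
q = 1 (q = (-1)**2 = 1)
O(u, w) = -5/2 - 3*u/2 (O(u, w) = -(5 + 3*u)/2 = -5/2 - 3*u/2)
J = 10752 (J = ((6*8)*14)*16 = (48*14)*16 = 672*16 = 10752)
O(-11 - 7, q) + J = (-5/2 - 3*(-11 - 7)/2) + 10752 = (-5/2 - 3/2*(-18)) + 10752 = (-5/2 + 27) + 10752 = 49/2 + 10752 = 21553/2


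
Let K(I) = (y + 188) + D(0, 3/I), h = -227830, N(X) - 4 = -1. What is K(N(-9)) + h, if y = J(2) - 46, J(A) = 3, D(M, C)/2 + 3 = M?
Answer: -227691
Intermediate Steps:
N(X) = 3 (N(X) = 4 - 1 = 3)
D(M, C) = -6 + 2*M
y = -43 (y = 3 - 46 = -43)
K(I) = 139 (K(I) = (-43 + 188) + (-6 + 2*0) = 145 + (-6 + 0) = 145 - 6 = 139)
K(N(-9)) + h = 139 - 227830 = -227691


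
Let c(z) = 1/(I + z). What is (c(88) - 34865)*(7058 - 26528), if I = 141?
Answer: 155450115480/229 ≈ 6.7882e+8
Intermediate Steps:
c(z) = 1/(141 + z)
(c(88) - 34865)*(7058 - 26528) = (1/(141 + 88) - 34865)*(7058 - 26528) = (1/229 - 34865)*(-19470) = -7984084/229*(-19470) = 155450115480/229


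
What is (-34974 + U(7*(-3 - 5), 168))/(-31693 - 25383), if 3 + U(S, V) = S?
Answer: 35033/57076 ≈ 0.61380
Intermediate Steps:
U(S, V) = -3 + S
(-34974 + U(7*(-3 - 5), 168))/(-31693 - 25383) = (-34974 + (-3 + 7*(-3 - 5)))/(-31693 - 25383) = (-34974 + (-3 + 7*(-8)))/(-57076) = (-34974 + (-3 - 56))*(-1/57076) = (-34974 - 59)*(-1/57076) = -35033*(-1/57076) = 35033/57076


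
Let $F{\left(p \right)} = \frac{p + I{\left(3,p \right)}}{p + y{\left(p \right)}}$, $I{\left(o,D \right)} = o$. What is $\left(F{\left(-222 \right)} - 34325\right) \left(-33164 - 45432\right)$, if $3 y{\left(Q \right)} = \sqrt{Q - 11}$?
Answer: $\frac{1197222990752348}{443789} - \frac{51637572 i \sqrt{233}}{443789} \approx 2.6977 \cdot 10^{9} - 1776.1 i$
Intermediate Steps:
$y{\left(Q \right)} = \frac{\sqrt{-11 + Q}}{3}$ ($y{\left(Q \right)} = \frac{\sqrt{Q - 11}}{3} = \frac{\sqrt{-11 + Q}}{3}$)
$F{\left(p \right)} = \frac{3 + p}{p + \frac{\sqrt{-11 + p}}{3}}$ ($F{\left(p \right)} = \frac{p + 3}{p + \frac{\sqrt{-11 + p}}{3}} = \frac{3 + p}{p + \frac{\sqrt{-11 + p}}{3}}$)
$\left(F{\left(-222 \right)} - 34325\right) \left(-33164 - 45432\right) = \left(\frac{3 \left(3 - 222\right)}{\sqrt{-11 - 222} + 3 \left(-222\right)} - 34325\right) \left(-33164 - 45432\right) = \left(3 \frac{1}{\sqrt{-233} - 666} \left(-219\right) - 34325\right) \left(-78596\right) = \left(3 \frac{1}{i \sqrt{233} - 666} \left(-219\right) - 34325\right) \left(-78596\right) = \left(3 \frac{1}{-666 + i \sqrt{233}} \left(-219\right) - 34325\right) \left(-78596\right) = \left(- \frac{657}{-666 + i \sqrt{233}} - 34325\right) \left(-78596\right) = \left(-34325 - \frac{657}{-666 + i \sqrt{233}}\right) \left(-78596\right) = 2697807700 + \frac{51637572}{-666 + i \sqrt{233}}$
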